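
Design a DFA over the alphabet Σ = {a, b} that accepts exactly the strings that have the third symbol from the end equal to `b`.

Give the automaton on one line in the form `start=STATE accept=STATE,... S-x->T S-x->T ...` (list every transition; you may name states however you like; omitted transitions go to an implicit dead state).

Because acceptance depends on a position counted from the end, the machine has to buffer the most recent 3 symbols. Make each state the string of the last up-to-3 symbols read; on input `x` shift the window left and append `x`. Accept when the buffered window has length 3 and begins with `b`.
A 15-state machine:
          a    b  
>  s0     s1   s2 
   s1     s3   s4 
   s2     s5   s6 
   s3     s7   s8 
   s4     s9  s10 
   s5    s11  s12 
   s6    s13  s14 
   s7     s7   s8 
   s8     s9  s10 
   s9    s11  s12 
   s10   s13  s14 
 * s11    s7   s8 
 * s12    s9  s10 
 * s13   s11  s12 
 * s14   s13  s14 
(> = start, * = accepting)

start=s0 accept=s11,s12,s13,s14 s0-a->s1 s0-b->s2 s1-a->s3 s1-b->s4 s2-a->s5 s2-b->s6 s3-a->s7 s3-b->s8 s4-a->s9 s4-b->s10 s5-a->s11 s5-b->s12 s6-a->s13 s6-b->s14 s7-a->s7 s7-b->s8 s8-a->s9 s8-b->s10 s9-a->s11 s9-b->s12 s10-a->s13 s10-b->s14 s11-a->s7 s11-b->s8 s12-a->s9 s12-b->s10 s13-a->s11 s13-b->s12 s14-a->s13 s14-b->s14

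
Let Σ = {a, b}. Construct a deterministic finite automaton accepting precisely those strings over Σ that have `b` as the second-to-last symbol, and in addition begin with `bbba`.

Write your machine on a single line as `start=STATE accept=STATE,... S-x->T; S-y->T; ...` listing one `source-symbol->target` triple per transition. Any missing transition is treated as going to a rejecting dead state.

start=S0; accept=S9,S12; S0-a->S1; S0-b->S2; S1-a->S3; S1-b->S4; S2-a->S5; S2-b->S6; S3-a->S3; S3-b->S4; S4-a->S5; S4-b->S7; S5-a->S3; S5-b->S4; S6-a->S5; S6-b->S8; S7-a->S5; S7-b->S7; S8-a->S9; S8-b->S7; S9-a->S10; S9-b->S11; S10-a->S10; S10-b->S11; S11-a->S9; S11-b->S12; S12-a->S9; S12-b->S12

Build one automaton per condition and run them in lockstep. One (7 states) tracks the last 2 symbols read; the other (6 states) tracks whether the input so far still matches the prefix `bbba`. Each combined state is a pair, one component from each; accept when both components accept.
A 13-state machine:
          a    b  
>  S0     S1   S2 
   S1     S3   S4 
   S2     S5   S6 
   S3     S3   S4 
   S4     S5   S7 
   S5     S3   S4 
   S6     S5   S8 
   S7     S5   S7 
   S8     S9   S7 
 * S9    S10  S11 
   S10   S10  S11 
   S11    S9  S12 
 * S12    S9  S12 
(> = start, * = accepting)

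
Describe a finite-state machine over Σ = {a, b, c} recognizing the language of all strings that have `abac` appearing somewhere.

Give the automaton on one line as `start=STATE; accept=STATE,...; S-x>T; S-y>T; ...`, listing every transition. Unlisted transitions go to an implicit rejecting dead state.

start=q0; accept=q4; q0-a>q1; q0-b>q0; q0-c>q0; q1-a>q1; q1-b>q2; q1-c>q0; q2-a>q3; q2-b>q0; q2-c>q0; q3-a>q1; q3-b>q2; q3-c>q4; q4-a>q4; q4-b>q4; q4-c>q4

Track how much of `abac` has been matched so far: state q0 is no progress, q4 is the absorbing accept state reached once `abac` has occurred. Intermediate states record partial matches; on a mismatch, fall back to the longest reusable overlap.
A 5-state machine:
        a   b   c  
>  q0   q1  q0  q0 
   q1   q1  q2  q0 
   q2   q3  q0  q0 
   q3   q1  q2  q4 
 * q4   q4  q4  q4 
(> = start, * = accepting)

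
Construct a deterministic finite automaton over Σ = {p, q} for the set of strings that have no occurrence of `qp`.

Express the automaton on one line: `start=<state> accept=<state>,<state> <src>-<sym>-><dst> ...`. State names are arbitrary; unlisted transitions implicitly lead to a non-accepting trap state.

start=s0 accept=s0,s1 s0-p->s0 s0-q->s1 s1-p->s2 s1-q->s1 s2-p->s2 s2-q->s2

This is the complement of 'contains `qp`'. Use the same substring-matching states — s0 through s2 holding how much of `qp` has just been matched — but flip the accepting set: everything except the trap s2 accepts.
3 states suffice.
        p   q  
>* s0   s0  s1 
 * s1   s2  s1 
   s2   s2  s2 
(> = start, * = accepting)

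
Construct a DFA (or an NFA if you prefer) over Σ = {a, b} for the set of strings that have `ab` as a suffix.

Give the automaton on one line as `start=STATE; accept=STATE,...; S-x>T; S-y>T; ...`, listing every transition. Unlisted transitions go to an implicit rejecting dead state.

Remember how much of `ab` the current input suffix matches. State q0 means no match yet; q1 means the last symbol is `a`; q2 means the last 2 symbols are `ab`. Only q2 accepts. On a mismatch, fall back to the longest proper suffix that is still a prefix of `ab`.
A 3-state machine:
        a   b  
>  q0   q1  q0 
   q1   q1  q2 
 * q2   q1  q0 
(> = start, * = accepting)

start=q0; accept=q2; q0-a>q1; q0-b>q0; q1-a>q1; q1-b>q2; q2-a>q1; q2-b>q0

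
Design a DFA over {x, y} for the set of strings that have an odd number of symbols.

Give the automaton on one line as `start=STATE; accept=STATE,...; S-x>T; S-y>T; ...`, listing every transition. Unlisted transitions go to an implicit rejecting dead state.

Count input length modulo 2: every symbol advances one step around the cycle A → B → A. Accept at B.
With 2 states:
       x  y 
>  A   B  B 
 * B   A  A 
(> = start, * = accepting)

start=A; accept=B; A-x>B; A-y>B; B-x>A; B-y>A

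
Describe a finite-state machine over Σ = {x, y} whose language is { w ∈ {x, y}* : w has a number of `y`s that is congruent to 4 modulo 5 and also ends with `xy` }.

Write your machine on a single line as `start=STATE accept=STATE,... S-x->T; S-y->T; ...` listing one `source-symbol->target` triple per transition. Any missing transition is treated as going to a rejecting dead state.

Handle the two conditions separately and then intersect. One (5 states) tracks the count of `y`s modulo 5; the other (3 states) tracks how much of the suffix `xy` has currently been matched. Each combined state is a pair, one component from each; accept when both components accept. Equivalent product states are then merged.
With 7 states:
        x   y  
>  q0   q0  q1 
   q1   q1  q2 
   q2   q2  q3 
   q3   q4  q5 
   q4   q4  q6 
   q5   q5  q0 
 * q6   q5  q0 
(> = start, * = accepting)

start=q0; accept=q6; q0-x->q0; q0-y->q1; q1-x->q1; q1-y->q2; q2-x->q2; q2-y->q3; q3-x->q4; q3-y->q5; q4-x->q4; q4-y->q6; q5-x->q5; q5-y->q0; q6-x->q5; q6-y->q0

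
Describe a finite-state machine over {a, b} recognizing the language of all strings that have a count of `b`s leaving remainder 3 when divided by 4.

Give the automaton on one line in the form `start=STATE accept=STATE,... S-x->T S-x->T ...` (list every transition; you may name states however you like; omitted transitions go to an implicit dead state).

Keep the running count of `b`s modulo 4: each `b` advances along the cycle S0 → S1 → S2 → S3 → S0 while other symbols loop. Accept at S3.
With 4 states:
        a   b  
>  S0   S0  S1 
   S1   S1  S2 
   S2   S2  S3 
 * S3   S3  S0 
(> = start, * = accepting)

start=S0 accept=S3 S0-a->S0 S0-b->S1 S1-a->S1 S1-b->S2 S2-a->S2 S2-b->S3 S3-a->S3 S3-b->S0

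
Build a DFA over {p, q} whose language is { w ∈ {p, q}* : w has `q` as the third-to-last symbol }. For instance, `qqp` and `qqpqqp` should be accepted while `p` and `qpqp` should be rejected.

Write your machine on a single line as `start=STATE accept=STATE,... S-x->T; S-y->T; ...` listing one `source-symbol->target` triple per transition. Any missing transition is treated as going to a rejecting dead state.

start=s0; accept=s11,s12,s13,s14; s0-p->s1; s0-q->s2; s1-p->s3; s1-q->s4; s2-p->s5; s2-q->s6; s3-p->s7; s3-q->s8; s4-p->s9; s4-q->s10; s5-p->s11; s5-q->s12; s6-p->s13; s6-q->s14; s7-p->s7; s7-q->s8; s8-p->s9; s8-q->s10; s9-p->s11; s9-q->s12; s10-p->s13; s10-q->s14; s11-p->s7; s11-q->s8; s12-p->s9; s12-q->s10; s13-p->s11; s13-q->s12; s14-p->s13; s14-q->s14

Because acceptance depends on a position counted from the end, the machine has to buffer the most recent 3 symbols. Make each state the string of the last up-to-3 symbols read; on input `x` shift the window left and append `x`. Accept when the buffered window has length 3 and begins with `q`.
15 states suffice.
          p    q  
>  s0     s1   s2 
   s1     s3   s4 
   s2     s5   s6 
   s3     s7   s8 
   s4     s9  s10 
   s5    s11  s12 
   s6    s13  s14 
   s7     s7   s8 
   s8     s9  s10 
   s9    s11  s12 
   s10   s13  s14 
 * s11    s7   s8 
 * s12    s9  s10 
 * s13   s11  s12 
 * s14   s13  s14 
(> = start, * = accepting)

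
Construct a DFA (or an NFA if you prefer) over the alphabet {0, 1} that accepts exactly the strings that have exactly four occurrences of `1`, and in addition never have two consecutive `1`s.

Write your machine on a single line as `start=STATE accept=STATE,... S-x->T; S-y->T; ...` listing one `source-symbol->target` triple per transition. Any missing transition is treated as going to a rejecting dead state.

Run two small machines in parallel and take their product. One (6 states) tracks the count of `1`s, saturating at 5; the other (3 states) tracks partial matches of the forbidden pattern `11`. Each combined state is a pair, one component from each; accept when both components accept. Equivalent product states are then merged.
With 9 states:
        0   1  
>  S0   S0  S1 
   S1   S2  S3 
   S2   S2  S4 
   S3   S3  S3 
   S4   S5  S3 
   S5   S5  S6 
   S6   S7  S3 
   S7   S7  S8 
 * S8   S8  S3 
(> = start, * = accepting)

start=S0; accept=S8; S0-0->S0; S0-1->S1; S1-0->S2; S1-1->S3; S2-0->S2; S2-1->S4; S3-0->S3; S3-1->S3; S4-0->S5; S4-1->S3; S5-0->S5; S5-1->S6; S6-0->S7; S6-1->S3; S7-0->S7; S7-1->S8; S8-0->S8; S8-1->S3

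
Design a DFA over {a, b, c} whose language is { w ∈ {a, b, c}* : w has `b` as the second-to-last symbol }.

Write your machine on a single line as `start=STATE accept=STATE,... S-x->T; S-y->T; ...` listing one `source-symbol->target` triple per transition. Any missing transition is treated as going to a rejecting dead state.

start=s0; accept=s7,s8,s9; s0-a->s1; s0-b->s2; s0-c->s3; s1-a->s4; s1-b->s5; s1-c->s6; s2-a->s7; s2-b->s8; s2-c->s9; s3-a->s10; s3-b->s11; s3-c->s12; s4-a->s4; s4-b->s5; s4-c->s6; s5-a->s7; s5-b->s8; s5-c->s9; s6-a->s10; s6-b->s11; s6-c->s12; s7-a->s4; s7-b->s5; s7-c->s6; s8-a->s7; s8-b->s8; s8-c->s9; s9-a->s10; s9-b->s11; s9-c->s12; s10-a->s4; s10-b->s5; s10-c->s6; s11-a->s7; s11-b->s8; s11-c->s9; s12-a->s10; s12-b->s11; s12-c->s12

A DFA must remember the last 2 symbols (since which symbol is second-to-last isn't known until the input ends). Use one state per possible window of the last ≤2 symbols; accept from those whose window starts with `b`.
With 13 states:
          a    b    c  
>  s0     s1   s2   s3 
   s1     s4   s5   s6 
   s2     s7   s8   s9 
   s3    s10  s11  s12 
   s4     s4   s5   s6 
   s5     s7   s8   s9 
   s6    s10  s11  s12 
 * s7     s4   s5   s6 
 * s8     s7   s8   s9 
 * s9    s10  s11  s12 
   s10    s4   s5   s6 
   s11    s7   s8   s9 
   s12   s10  s11  s12 
(> = start, * = accepting)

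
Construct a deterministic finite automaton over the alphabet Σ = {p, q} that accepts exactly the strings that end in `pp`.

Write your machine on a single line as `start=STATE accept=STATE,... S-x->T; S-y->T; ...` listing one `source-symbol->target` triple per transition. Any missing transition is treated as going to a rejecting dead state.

Let each state record the length of the longest suffix of the input read so far that is also a prefix of `pp`. s1 means the last symbol is `p`; s2 means the last 2 symbols are `pp`. Accept only at s2, where the string currently ends in `pp`.
3 states suffice.
        p   q  
>  s0   s1  s0 
   s1   s2  s0 
 * s2   s2  s0 
(> = start, * = accepting)

start=s0; accept=s2; s0-p->s1; s0-q->s0; s1-p->s2; s1-q->s0; s2-p->s2; s2-q->s0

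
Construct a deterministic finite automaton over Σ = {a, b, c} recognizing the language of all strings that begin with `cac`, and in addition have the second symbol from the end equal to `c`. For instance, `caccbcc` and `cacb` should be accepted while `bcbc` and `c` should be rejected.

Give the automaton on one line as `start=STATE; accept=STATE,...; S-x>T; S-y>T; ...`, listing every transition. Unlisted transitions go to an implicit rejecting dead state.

Handle the two conditions separately and then intersect. The first has 5 states tracking whether the input so far still matches the prefix `cac`; the second has 13 states tracking the last 2 symbols read. A product state is a pair (one from each), accepting exactly when both do. After merging equivalent states the machine shrinks.
        a   b   c  
>  S0   S1  S1  S2 
   S1   S1  S1  S1 
   S2   S3  S1  S1 
   S3   S1  S1  S4 
   S4   S5  S5  S6 
 * S5   S7  S7  S4 
 * S6   S5  S5  S6 
   S7   S7  S7  S4 
(> = start, * = accepting)

start=S0; accept=S5,S6; S0-a>S1; S0-b>S1; S0-c>S2; S1-a>S1; S1-b>S1; S1-c>S1; S2-a>S3; S2-b>S1; S2-c>S1; S3-a>S1; S3-b>S1; S3-c>S4; S4-a>S5; S4-b>S5; S4-c>S6; S5-a>S7; S5-b>S7; S5-c>S4; S6-a>S5; S6-b>S5; S6-c>S6; S7-a>S7; S7-b>S7; S7-c>S4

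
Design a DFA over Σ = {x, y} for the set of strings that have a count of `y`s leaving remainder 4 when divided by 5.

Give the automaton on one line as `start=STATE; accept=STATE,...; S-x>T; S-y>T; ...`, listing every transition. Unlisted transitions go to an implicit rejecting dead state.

Keep the running count of `y`s modulo 5: each `y` advances along the cycle q0 → q1 → q2 → q3 → q4 → q0 while other symbols loop. Accept at q4.
5 states suffice.
        x   y  
>  q0   q0  q1 
   q1   q1  q2 
   q2   q2  q3 
   q3   q3  q4 
 * q4   q4  q0 
(> = start, * = accepting)

start=q0; accept=q4; q0-x>q0; q0-y>q1; q1-x>q1; q1-y>q2; q2-x>q2; q2-y>q3; q3-x>q3; q3-y>q4; q4-x>q4; q4-y>q0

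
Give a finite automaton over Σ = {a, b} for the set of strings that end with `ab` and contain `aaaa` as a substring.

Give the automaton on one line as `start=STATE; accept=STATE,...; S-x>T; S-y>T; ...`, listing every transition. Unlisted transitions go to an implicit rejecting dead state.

Run two small machines in parallel and take their product. One (3 states) tracks how much of the suffix `ab` has currently been matched; the other (5 states) tracks whether and how much of `aaaa` has been seen. Each combined state is a pair, one component from each; accept when both components accept. Equivalent product states are then merged.
With 7 states:
        a   b  
>  S0   S1  S0 
   S1   S2  S0 
   S2   S3  S0 
   S3   S4  S0 
   S4   S4  S5 
 * S5   S4  S6 
   S6   S4  S6 
(> = start, * = accepting)

start=S0; accept=S5; S0-a>S1; S0-b>S0; S1-a>S2; S1-b>S0; S2-a>S3; S2-b>S0; S3-a>S4; S3-b>S0; S4-a>S4; S4-b>S5; S5-a>S4; S5-b>S6; S6-a>S4; S6-b>S6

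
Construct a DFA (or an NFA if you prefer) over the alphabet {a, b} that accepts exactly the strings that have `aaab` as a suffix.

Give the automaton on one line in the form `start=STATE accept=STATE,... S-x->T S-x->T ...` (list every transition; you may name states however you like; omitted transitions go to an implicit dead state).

Let each state record the length of the longest suffix of the input read so far that is also a prefix of `aaab`. q1 means the last symbol is `a`; q2 means the last 2 symbols are `aa`; q3 means the last 3 symbols are `aaa`; q4 means the last 4 symbols are `aaab`. Accept only at q4, where the string currently ends in `aaab`.
5 states suffice.
        a   b  
>  q0   q1  q0 
   q1   q2  q0 
   q2   q3  q0 
   q3   q3  q4 
 * q4   q1  q0 
(> = start, * = accepting)

start=q0 accept=q4 q0-a->q1 q0-b->q0 q1-a->q2 q1-b->q0 q2-a->q3 q2-b->q0 q3-a->q3 q3-b->q4 q4-a->q1 q4-b->q0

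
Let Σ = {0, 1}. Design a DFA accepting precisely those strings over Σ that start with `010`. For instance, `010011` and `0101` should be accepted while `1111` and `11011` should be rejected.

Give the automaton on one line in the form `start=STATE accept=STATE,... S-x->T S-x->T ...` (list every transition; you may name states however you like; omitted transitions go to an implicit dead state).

start=s0 accept=s3 s0-0->s1 s0-1->s4 s1-0->s4 s1-1->s2 s2-0->s3 s2-1->s4 s3-0->s3 s3-1->s3 s4-0->s4 s4-1->s4

Walk along `010` while the input agrees: from s0 take `0` to s1, and so on. Any deviation drops to the rejecting sink s4. Once s3 is reached the prefix is confirmed and every continuation is accepted.
5 states suffice.
        0   1  
>  s0   s1  s4 
   s1   s4  s2 
   s2   s3  s4 
 * s3   s3  s3 
   s4   s4  s4 
(> = start, * = accepting)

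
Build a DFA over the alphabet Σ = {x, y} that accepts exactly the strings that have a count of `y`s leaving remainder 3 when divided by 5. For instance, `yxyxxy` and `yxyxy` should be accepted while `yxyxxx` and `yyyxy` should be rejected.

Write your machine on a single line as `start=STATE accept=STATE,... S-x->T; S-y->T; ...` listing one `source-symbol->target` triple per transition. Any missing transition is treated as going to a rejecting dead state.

start=s0; accept=s3; s0-x->s0; s0-y->s1; s1-x->s1; s1-y->s2; s2-x->s2; s2-y->s3; s3-x->s3; s3-y->s4; s4-x->s4; s4-y->s0

The only thing that matters is how many `y`s have appeared, reduced mod 5. Use one state per residue: s0 for 0, …, s4 for 4. Reading `y` moves to the next residue; anything else stays put. s3 is accepting.
        x   y  
>  s0   s0  s1 
   s1   s1  s2 
   s2   s2  s3 
 * s3   s3  s4 
   s4   s4  s0 
(> = start, * = accepting)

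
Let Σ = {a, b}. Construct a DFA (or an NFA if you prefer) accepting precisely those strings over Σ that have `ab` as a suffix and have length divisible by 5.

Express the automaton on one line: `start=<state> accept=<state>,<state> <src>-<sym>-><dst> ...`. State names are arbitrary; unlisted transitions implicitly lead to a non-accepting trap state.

Handle the two conditions separately and then intersect. One (3 states) tracks how much of the suffix `ab` has currently been matched; the other (5 states) tracks the input length modulo 5. Each combined state is a pair, one component from each; accept when both components accept. Minimizing collapses redundant product states.
With 7 states:
        a   b  
>  s0   s1  s1 
   s1   s2  s2 
   s2   s3  s3 
   s3   s4  s5 
   s4   s0  s6 
   s5   s0  s0 
 * s6   s1  s1 
(> = start, * = accepting)

start=s0 accept=s6 s0-a->s1 s0-b->s1 s1-a->s2 s1-b->s2 s2-a->s3 s2-b->s3 s3-a->s4 s3-b->s5 s4-a->s0 s4-b->s6 s5-a->s0 s5-b->s0 s6-a->s1 s6-b->s1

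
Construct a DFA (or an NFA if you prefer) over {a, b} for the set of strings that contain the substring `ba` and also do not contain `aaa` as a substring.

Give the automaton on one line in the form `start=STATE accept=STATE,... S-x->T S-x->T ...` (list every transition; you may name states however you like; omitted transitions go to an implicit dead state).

start=S0 accept=S4,S6,S7 S0-a->S1 S0-b->S2 S1-a->S3 S1-b->S2 S2-a->S4 S2-b->S2 S3-a->S5 S3-b->S2 S4-a->S6 S4-b->S7 S5-a->S5 S5-b->S5 S6-a->S5 S6-b->S7 S7-a->S4 S7-b->S7

Run two small machines in parallel and take their product. The first has 3 states tracking whether and how much of `ba` has been seen; the second has 4 states tracking partial matches of the forbidden pattern `aaa`. A product state is a pair (one from each), accepting exactly when both do. Equivalent product states are then merged.
        a   b  
>  S0   S1  S2 
   S1   S3  S2 
   S2   S4  S2 
   S3   S5  S2 
 * S4   S6  S7 
   S5   S5  S5 
 * S6   S5  S7 
 * S7   S4  S7 
(> = start, * = accepting)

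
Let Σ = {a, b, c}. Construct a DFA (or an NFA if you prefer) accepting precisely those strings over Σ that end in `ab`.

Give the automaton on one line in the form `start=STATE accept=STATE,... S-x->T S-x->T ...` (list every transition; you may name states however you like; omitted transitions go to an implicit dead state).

Remember how much of `ab` the current input suffix matches. State s0 means no match yet; s1 means the last symbol is `a`; s2 means the last 2 symbols are `ab`. Only s2 accepts. On a mismatch, fall back to the longest proper suffix that is still a prefix of `ab`.
With 3 states:
        a   b   c  
>  s0   s1  s0  s0 
   s1   s1  s2  s0 
 * s2   s1  s0  s0 
(> = start, * = accepting)

start=s0 accept=s2 s0-a->s1 s0-b->s0 s0-c->s0 s1-a->s1 s1-b->s2 s1-c->s0 s2-a->s1 s2-b->s0 s2-c->s0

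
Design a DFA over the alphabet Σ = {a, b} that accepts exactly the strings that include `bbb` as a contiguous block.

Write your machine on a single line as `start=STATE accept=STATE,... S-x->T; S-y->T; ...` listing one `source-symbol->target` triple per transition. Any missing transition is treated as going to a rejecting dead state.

Track how much of `bbb` has been matched so far: state q0 is no progress, q3 is the absorbing accept state reached once `bbb` has occurred. Intermediate states record partial matches; on a mismatch, fall back to the longest reusable overlap.
With 4 states:
        a   b  
>  q0   q0  q1 
   q1   q0  q2 
   q2   q0  q3 
 * q3   q3  q3 
(> = start, * = accepting)

start=q0; accept=q3; q0-a->q0; q0-b->q1; q1-a->q0; q1-b->q2; q2-a->q0; q2-b->q3; q3-a->q3; q3-b->q3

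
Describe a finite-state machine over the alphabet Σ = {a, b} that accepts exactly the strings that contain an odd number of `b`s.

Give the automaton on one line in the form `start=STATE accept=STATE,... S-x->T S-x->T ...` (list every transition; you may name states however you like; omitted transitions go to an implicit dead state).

The only thing that matters is how many `b`s have appeared, reduced mod 2. Use one state per residue: q0 for 0, …, q1 for 1. Reading `b` moves to the next residue; anything else stays put. q1 is accepting.
A 2-state machine:
        a   b  
>  q0   q0  q1 
 * q1   q1  q0 
(> = start, * = accepting)

start=q0 accept=q1 q0-a->q0 q0-b->q1 q1-a->q1 q1-b->q0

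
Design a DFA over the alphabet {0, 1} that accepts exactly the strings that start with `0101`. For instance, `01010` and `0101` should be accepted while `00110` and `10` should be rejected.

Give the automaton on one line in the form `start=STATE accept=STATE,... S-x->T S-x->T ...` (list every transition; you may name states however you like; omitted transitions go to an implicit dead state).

start=q0 accept=q4 q0-0->q1 q0-1->q5 q1-0->q5 q1-1->q2 q2-0->q3 q2-1->q5 q3-0->q5 q3-1->q4 q4-0->q4 q4-1->q4 q5-0->q5 q5-1->q5

Walk along `0101` while the input agrees: from q0 take `0` to q1, and so on. Any deviation drops to the rejecting sink q5. Once q4 is reached the prefix is confirmed and every continuation is accepted.
A 6-state machine:
        0   1  
>  q0   q1  q5 
   q1   q5  q2 
   q2   q3  q5 
   q3   q5  q4 
 * q4   q4  q4 
   q5   q5  q5 
(> = start, * = accepting)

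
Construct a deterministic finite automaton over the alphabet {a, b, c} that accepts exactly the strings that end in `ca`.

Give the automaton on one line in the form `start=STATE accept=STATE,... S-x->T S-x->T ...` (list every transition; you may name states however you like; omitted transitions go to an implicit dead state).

Remember how much of `ca` the current input suffix matches. State q0 means no match yet; q1 means the last symbol is `c`; q2 means the last 2 symbols are `ca`. Only q2 accepts. On a mismatch, fall back to the longest proper suffix that is still a prefix of `ca`.
A 3-state machine:
        a   b   c  
>  q0   q0  q0  q1 
   q1   q2  q0  q1 
 * q2   q0  q0  q1 
(> = start, * = accepting)

start=q0 accept=q2 q0-a->q0 q0-b->q0 q0-c->q1 q1-a->q2 q1-b->q0 q1-c->q1 q2-a->q0 q2-b->q0 q2-c->q1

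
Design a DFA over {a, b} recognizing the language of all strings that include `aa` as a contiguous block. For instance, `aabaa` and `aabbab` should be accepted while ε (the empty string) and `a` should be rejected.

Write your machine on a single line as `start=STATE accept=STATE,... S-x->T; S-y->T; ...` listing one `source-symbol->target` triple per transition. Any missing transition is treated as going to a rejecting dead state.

States q0..q1 record the length of the longest prefix of `aa` that matches the current input suffix. Reaching q2 means `aa` has been seen, and we stay there forever. Accept from q2.
A 3-state machine:
        a   b  
>  q0   q1  q0 
   q1   q2  q0 
 * q2   q2  q2 
(> = start, * = accepting)

start=q0; accept=q2; q0-a->q1; q0-b->q0; q1-a->q2; q1-b->q0; q2-a->q2; q2-b->q2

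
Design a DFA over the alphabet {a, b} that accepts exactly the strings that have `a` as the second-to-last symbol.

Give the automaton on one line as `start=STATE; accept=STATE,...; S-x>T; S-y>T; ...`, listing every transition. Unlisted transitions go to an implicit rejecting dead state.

start=s0; accept=s3,s4; s0-a>s1; s0-b>s2; s1-a>s3; s1-b>s4; s2-a>s5; s2-b>s6; s3-a>s3; s3-b>s4; s4-a>s5; s4-b>s6; s5-a>s3; s5-b>s4; s6-a>s5; s6-b>s6

A DFA must remember the last 2 symbols (since which symbol is second-to-last isn't known until the input ends). Use one state per possible window of the last ≤2 symbols; accept from those whose window starts with `a`.
A 7-state machine:
        a   b  
>  s0   s1  s2 
   s1   s3  s4 
   s2   s5  s6 
 * s3   s3  s4 
 * s4   s5  s6 
   s5   s3  s4 
   s6   s5  s6 
(> = start, * = accepting)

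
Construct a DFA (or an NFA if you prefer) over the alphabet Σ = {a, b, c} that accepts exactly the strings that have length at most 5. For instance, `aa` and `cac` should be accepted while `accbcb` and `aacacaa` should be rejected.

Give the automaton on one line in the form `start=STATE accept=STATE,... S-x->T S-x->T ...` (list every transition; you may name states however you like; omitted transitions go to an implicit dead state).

Count input length up to 6: every symbol moves from S0 toward S6, which means 'more than 5' and absorbs. Accept from {S0, S1, S2, S3, S4, S5}.
With 7 states:
        a   b   c  
>* S0   S1  S1  S1 
 * S1   S2  S2  S2 
 * S2   S3  S3  S3 
 * S3   S4  S4  S4 
 * S4   S5  S5  S5 
 * S5   S6  S6  S6 
   S6   S6  S6  S6 
(> = start, * = accepting)

start=S0 accept=S0,S1,S2,S3,S4,S5 S0-a->S1 S0-b->S1 S0-c->S1 S1-a->S2 S1-b->S2 S1-c->S2 S2-a->S3 S2-b->S3 S2-c->S3 S3-a->S4 S3-b->S4 S3-c->S4 S4-a->S5 S4-b->S5 S4-c->S5 S5-a->S6 S5-b->S6 S5-c->S6 S6-a->S6 S6-b->S6 S6-c->S6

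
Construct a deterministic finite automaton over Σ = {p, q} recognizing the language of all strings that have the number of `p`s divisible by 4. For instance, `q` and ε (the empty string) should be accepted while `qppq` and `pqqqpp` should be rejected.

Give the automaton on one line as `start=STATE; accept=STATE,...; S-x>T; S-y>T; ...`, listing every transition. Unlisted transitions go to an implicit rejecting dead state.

start=S0; accept=S0; S0-p>S1; S0-q>S0; S1-p>S2; S1-q>S1; S2-p>S3; S2-q>S2; S3-p>S0; S3-q>S3

Keep the running count of `p`s modulo 4: each `p` advances along the cycle S0 → S1 → S2 → S3 → S0 while other symbols loop. Accept at S0.
4 states suffice.
        p   q  
>* S0   S1  S0 
   S1   S2  S1 
   S2   S3  S2 
   S3   S0  S3 
(> = start, * = accepting)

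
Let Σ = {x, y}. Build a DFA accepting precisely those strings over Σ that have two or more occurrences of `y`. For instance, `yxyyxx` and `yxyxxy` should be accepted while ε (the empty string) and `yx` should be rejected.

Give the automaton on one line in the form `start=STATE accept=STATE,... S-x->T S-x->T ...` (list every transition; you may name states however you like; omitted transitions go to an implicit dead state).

start=s0 accept=s2,s3 s0-x->s0 s0-y->s1 s1-x->s1 s1-y->s2 s2-x->s2 s2-y->s3 s3-x->s3 s3-y->s3

Count `y`s, saturating at 3: states s0 through s2 mean 0 through 2 `y`s seen; s3 means more than 2. Each `y` increments (capped at s3); other symbols loop. Accept from {s2, s3}.
With 4 states:
        x   y  
>  s0   s0  s1 
   s1   s1  s2 
 * s2   s2  s3 
 * s3   s3  s3 
(> = start, * = accepting)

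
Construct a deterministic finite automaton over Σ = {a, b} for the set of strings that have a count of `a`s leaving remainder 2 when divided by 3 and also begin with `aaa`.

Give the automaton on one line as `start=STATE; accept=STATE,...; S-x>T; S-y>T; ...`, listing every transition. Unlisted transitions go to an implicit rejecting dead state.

start=q0; accept=q6; q0-a>q1; q0-b>q2; q1-a>q3; q1-b>q2; q2-a>q2; q2-b>q2; q3-a>q4; q3-b>q2; q4-a>q5; q4-b>q4; q5-a>q6; q5-b>q5; q6-a>q4; q6-b>q6

Handle the two conditions separately and then intersect. One (3 states) tracks the count of `a`s modulo 3; the other (5 states) tracks whether the input so far still matches the prefix `aaa`. Each combined state is a pair, one component from each; accept when both components accept. Minimizing collapses redundant product states.
        a   b  
>  q0   q1  q2 
   q1   q3  q2 
   q2   q2  q2 
   q3   q4  q2 
   q4   q5  q4 
   q5   q6  q5 
 * q6   q4  q6 
(> = start, * = accepting)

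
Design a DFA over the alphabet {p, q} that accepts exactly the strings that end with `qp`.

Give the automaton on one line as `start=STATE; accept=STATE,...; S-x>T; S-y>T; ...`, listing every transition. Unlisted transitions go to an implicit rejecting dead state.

start=S0; accept=S2; S0-p>S0; S0-q>S1; S1-p>S2; S1-q>S1; S2-p>S0; S2-q>S1

Remember how much of `qp` the current input suffix matches. State S0 means no match yet; S1 means the last symbol is `q`; S2 means the last 2 symbols are `qp`. Only S2 accepts. On a mismatch, fall back to the longest proper suffix that is still a prefix of `qp`.
With 3 states:
        p   q  
>  S0   S0  S1 
   S1   S2  S1 
 * S2   S0  S1 
(> = start, * = accepting)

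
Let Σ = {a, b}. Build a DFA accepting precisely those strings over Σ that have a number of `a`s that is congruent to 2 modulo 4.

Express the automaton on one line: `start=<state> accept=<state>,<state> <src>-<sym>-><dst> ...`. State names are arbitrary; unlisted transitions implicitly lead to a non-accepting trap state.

start=s0 accept=s2 s0-a->s1 s0-b->s0 s1-a->s2 s1-b->s1 s2-a->s3 s2-b->s2 s3-a->s0 s3-b->s3

Keep the running count of `a`s modulo 4: each `a` advances along the cycle s0 → s1 → s2 → s3 → s0 while other symbols loop. Accept at s2.
With 4 states:
        a   b  
>  s0   s1  s0 
   s1   s2  s1 
 * s2   s3  s2 
   s3   s0  s3 
(> = start, * = accepting)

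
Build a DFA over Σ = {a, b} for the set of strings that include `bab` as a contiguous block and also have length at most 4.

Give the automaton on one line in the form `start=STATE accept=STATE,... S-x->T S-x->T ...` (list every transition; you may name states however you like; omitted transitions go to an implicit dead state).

start=S0 accept=S9,S13 S0-a->S1 S0-b->S2 S1-a->S3 S1-b->S4 S2-a->S5 S2-b->S4 S3-a->S6 S3-b->S7 S4-a->S8 S4-b->S7 S5-a->S6 S5-b->S9 S6-a->S10 S6-b->S11 S7-a->S12 S7-b->S11 S8-a->S10 S8-b->S13 S9-a->S13 S9-b->S13 S10-a->S14 S10-b->S15 S11-a->S16 S11-b->S15 S12-a->S14 S12-b->S17 S13-a->S17 S13-b->S17 S14-a->S14 S14-b->S15 S15-a->S16 S15-b->S15 S16-a->S14 S16-b->S17 S17-a->S17 S17-b->S17

Build one automaton per condition and run them in lockstep. One (4 states) tracks whether and how much of `bab` has been seen; the other (6 states) tracks the input length, saturating at 5. Each combined state is a pair, one component from each; accept when both components accept.
An 18-state machine:
          a    b  
>  S0     S1   S2 
   S1     S3   S4 
   S2     S5   S4 
   S3     S6   S7 
   S4     S8   S7 
   S5     S6   S9 
   S6    S10  S11 
   S7    S12  S11 
   S8    S10  S13 
 * S9    S13  S13 
   S10   S14  S15 
   S11   S16  S15 
   S12   S14  S17 
 * S13   S17  S17 
   S14   S14  S15 
   S15   S16  S15 
   S16   S14  S17 
   S17   S17  S17 
(> = start, * = accepting)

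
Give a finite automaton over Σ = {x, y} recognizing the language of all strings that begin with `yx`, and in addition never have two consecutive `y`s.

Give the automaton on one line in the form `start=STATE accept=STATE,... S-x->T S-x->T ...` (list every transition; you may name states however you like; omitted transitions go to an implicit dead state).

start=A accept=D,E A-x->B A-y->C B-x->B B-y->B C-x->D C-y->B D-x->D D-y->E E-x->D E-y->B

Run two small machines in parallel and take their product. The first has 4 states tracking whether the input so far still matches the prefix `yx`; the second has 3 states tracking partial matches of the forbidden pattern `yy`. A product state is a pair (one from each), accepting exactly when both do. Minimizing collapses redundant product states.
5 states suffice.
       x  y 
>  A   B  C 
   B   B  B 
   C   D  B 
 * D   D  E 
 * E   D  B 
(> = start, * = accepting)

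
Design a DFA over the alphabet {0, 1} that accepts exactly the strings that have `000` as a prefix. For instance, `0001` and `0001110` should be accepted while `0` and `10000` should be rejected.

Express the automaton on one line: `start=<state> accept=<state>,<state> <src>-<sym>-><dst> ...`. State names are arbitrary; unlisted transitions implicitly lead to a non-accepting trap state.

start=q0 accept=q3 q0-0->q1 q0-1->q4 q1-0->q2 q1-1->q4 q2-0->q3 q2-1->q4 q3-0->q3 q3-1->q3 q4-0->q4 q4-1->q4

Walk along `000` while the input agrees: from q0 take `0` to q1, and so on. Any deviation drops to the rejecting sink q4. Once q3 is reached the prefix is confirmed and every continuation is accepted.
5 states suffice.
        0   1  
>  q0   q1  q4 
   q1   q2  q4 
   q2   q3  q4 
 * q3   q3  q3 
   q4   q4  q4 
(> = start, * = accepting)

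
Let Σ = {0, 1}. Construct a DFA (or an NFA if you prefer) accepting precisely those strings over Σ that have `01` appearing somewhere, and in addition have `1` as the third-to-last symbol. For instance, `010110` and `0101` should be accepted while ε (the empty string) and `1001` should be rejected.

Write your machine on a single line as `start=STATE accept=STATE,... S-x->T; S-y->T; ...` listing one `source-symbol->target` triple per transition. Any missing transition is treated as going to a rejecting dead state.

Build one automaton per condition and run them in lockstep. The first has 3 states tracking whether and how much of `01` has been seen; the second has 15 states tracking the last 3 symbols read. A product state is a pair (one from each), accepting exactly when both do. After merging equivalent states the machine shrinks.
11 states suffice.
          0    1  
>  q0     q1   q2 
   q1     q1   q3 
   q2     q4   q2 
   q3     q5   q6 
   q4     q1   q7 
   q5     q8   q7 
   q6     q9  q10 
 * q7     q5   q6 
 * q8     q1   q3 
 * q9     q8   q7 
 * q10    q9  q10 
(> = start, * = accepting)

start=q0; accept=q7,q8,q9,q10; q0-0->q1; q0-1->q2; q1-0->q1; q1-1->q3; q2-0->q4; q2-1->q2; q3-0->q5; q3-1->q6; q4-0->q1; q4-1->q7; q5-0->q8; q5-1->q7; q6-0->q9; q6-1->q10; q7-0->q5; q7-1->q6; q8-0->q1; q8-1->q3; q9-0->q8; q9-1->q7; q10-0->q9; q10-1->q10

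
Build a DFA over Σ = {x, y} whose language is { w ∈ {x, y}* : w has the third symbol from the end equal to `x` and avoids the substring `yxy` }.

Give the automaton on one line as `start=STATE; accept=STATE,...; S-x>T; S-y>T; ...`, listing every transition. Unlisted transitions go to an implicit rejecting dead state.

Run two small machines in parallel and take their product. One (15 states) tracks the last 3 symbols read; the other (4 states) tracks partial matches of the forbidden pattern `yxy`. Each combined state is a pair, one component from each; accept when both components accept.
          x    y  
>  s0     s1   s2 
   s1     s3   s4 
   s2     s5   s6 
   s3     s7   s8 
   s4     s9  s10 
   s5    s11  s12 
   s6    s13  s14 
 * s7     s7   s8 
 * s8     s9  s10 
 * s9    s11  s12 
 * s10   s13  s14 
   s11    s7   s8 
   s12   s15  s16 
   s13   s11  s12 
   s14   s13  s14 
   s15   s17  s12 
   s16   s18  s19 
   s17   s20  s21 
   s18   s17  s12 
   s19   s18  s19 
   s20   s20  s21 
   s21   s15  s16 
(> = start, * = accepting)

start=s0; accept=s7,s8,s9,s10; s0-x>s1; s0-y>s2; s1-x>s3; s1-y>s4; s2-x>s5; s2-y>s6; s3-x>s7; s3-y>s8; s4-x>s9; s4-y>s10; s5-x>s11; s5-y>s12; s6-x>s13; s6-y>s14; s7-x>s7; s7-y>s8; s8-x>s9; s8-y>s10; s9-x>s11; s9-y>s12; s10-x>s13; s10-y>s14; s11-x>s7; s11-y>s8; s12-x>s15; s12-y>s16; s13-x>s11; s13-y>s12; s14-x>s13; s14-y>s14; s15-x>s17; s15-y>s12; s16-x>s18; s16-y>s19; s17-x>s20; s17-y>s21; s18-x>s17; s18-y>s12; s19-x>s18; s19-y>s19; s20-x>s20; s20-y>s21; s21-x>s15; s21-y>s16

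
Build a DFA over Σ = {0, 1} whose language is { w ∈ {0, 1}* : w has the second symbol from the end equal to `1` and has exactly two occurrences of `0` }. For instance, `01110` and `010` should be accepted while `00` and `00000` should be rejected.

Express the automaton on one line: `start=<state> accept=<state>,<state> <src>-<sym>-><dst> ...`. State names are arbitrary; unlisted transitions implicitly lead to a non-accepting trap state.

Build one automaton per condition and run them in lockstep. The first has 7 states tracking the last 2 symbols read; the second has 4 states tracking the count of `0`s, saturating at 3. A product state is a pair (one from each), accepting exactly when both do.
A 15-state machine:
          0    1  
>  q0     q1   q2 
   q1     q3   q4 
   q2     q5   q6 
   q3     q7   q8 
   q4     q9  q10 
   q5     q3   q4 
   q6     q5   q6 
   q7     q7  q11 
   q8    q12  q13 
 * q9     q7   q8 
   q10    q9  q10 
   q11   q12  q14 
   q12    q7  q11 
 * q13   q12  q13 
   q14   q12  q14 
(> = start, * = accepting)

start=q0 accept=q9,q13 q0-0->q1 q0-1->q2 q1-0->q3 q1-1->q4 q2-0->q5 q2-1->q6 q3-0->q7 q3-1->q8 q4-0->q9 q4-1->q10 q5-0->q3 q5-1->q4 q6-0->q5 q6-1->q6 q7-0->q7 q7-1->q11 q8-0->q12 q8-1->q13 q9-0->q7 q9-1->q8 q10-0->q9 q10-1->q10 q11-0->q12 q11-1->q14 q12-0->q7 q12-1->q11 q13-0->q12 q13-1->q13 q14-0->q12 q14-1->q14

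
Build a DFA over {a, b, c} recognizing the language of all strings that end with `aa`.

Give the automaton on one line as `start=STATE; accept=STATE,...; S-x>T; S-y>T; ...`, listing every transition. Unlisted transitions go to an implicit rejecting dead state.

start=q0; accept=q2; q0-a>q1; q0-b>q0; q0-c>q0; q1-a>q2; q1-b>q0; q1-c>q0; q2-a>q2; q2-b>q0; q2-c>q0

Let each state record the length of the longest suffix of the input read so far that is also a prefix of `aa`. q1 means the last symbol is `a`; q2 means the last 2 symbols are `aa`. Accept only at q2, where the string currently ends in `aa`.
With 3 states:
        a   b   c  
>  q0   q1  q0  q0 
   q1   q2  q0  q0 
 * q2   q2  q0  q0 
(> = start, * = accepting)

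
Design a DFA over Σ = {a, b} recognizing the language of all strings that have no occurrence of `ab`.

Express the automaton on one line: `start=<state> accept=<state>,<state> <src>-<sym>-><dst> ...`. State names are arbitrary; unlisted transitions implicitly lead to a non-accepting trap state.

start=q0 accept=q0,q1 q0-a->q1 q0-b->q0 q1-a->q1 q1-b->q2 q2-a->q2 q2-b->q2

Track partial matches of the forbidden pattern `ab`. State q2 is a dead state reached once `ab` has occurred; every other state accepts. q0 means no part of `ab` is currently matched.
3 states suffice.
        a   b  
>* q0   q1  q0 
 * q1   q1  q2 
   q2   q2  q2 
(> = start, * = accepting)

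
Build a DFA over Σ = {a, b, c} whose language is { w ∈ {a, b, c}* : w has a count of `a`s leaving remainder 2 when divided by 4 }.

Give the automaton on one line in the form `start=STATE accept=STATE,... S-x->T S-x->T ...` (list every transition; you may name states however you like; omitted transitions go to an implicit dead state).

The only thing that matters is how many `a`s have appeared, reduced mod 4. Use one state per residue: s0 for 0, …, s3 for 3. Reading `a` moves to the next residue; anything else stays put. s2 is accepting.
A 4-state machine:
        a   b   c  
>  s0   s1  s0  s0 
   s1   s2  s1  s1 
 * s2   s3  s2  s2 
   s3   s0  s3  s3 
(> = start, * = accepting)

start=s0 accept=s2 s0-a->s1 s0-b->s0 s0-c->s0 s1-a->s2 s1-b->s1 s1-c->s1 s2-a->s3 s2-b->s2 s2-c->s2 s3-a->s0 s3-b->s3 s3-c->s3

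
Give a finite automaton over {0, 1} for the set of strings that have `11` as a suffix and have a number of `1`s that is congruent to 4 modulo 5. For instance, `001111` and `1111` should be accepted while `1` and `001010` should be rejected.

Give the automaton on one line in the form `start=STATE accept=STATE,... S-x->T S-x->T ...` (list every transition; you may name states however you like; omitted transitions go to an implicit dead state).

Build one automaton per condition and run them in lockstep. The first has 3 states tracking how much of the suffix `11` has currently been matched; the second has 5 states tracking the count of `1`s modulo 5. A product state is a pair (one from each), accepting exactly when both do.
15 states suffice.
       0  1 
>  A   A  B 
   B   C  D 
   C   C  E 
   D   F  G 
   E   F  G 
   F   F  H 
   G   I  J 
   H   I  J 
   I   I  K 
 * J   L  M 
   K   L  M 
   L   L  N 
   M   A  O 
   N   A  O 
   O   C  D 
(> = start, * = accepting)

start=A accept=J A-0->A A-1->B B-0->C B-1->D C-0->C C-1->E D-0->F D-1->G E-0->F E-1->G F-0->F F-1->H G-0->I G-1->J H-0->I H-1->J I-0->I I-1->K J-0->L J-1->M K-0->L K-1->M L-0->L L-1->N M-0->A M-1->O N-0->A N-1->O O-0->C O-1->D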